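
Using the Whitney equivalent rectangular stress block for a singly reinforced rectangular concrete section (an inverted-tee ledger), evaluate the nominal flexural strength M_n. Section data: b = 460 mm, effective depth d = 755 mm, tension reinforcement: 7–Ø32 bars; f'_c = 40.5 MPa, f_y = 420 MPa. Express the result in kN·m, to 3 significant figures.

A_s = 7 × 804 = 5628 mm².
T = A_s f_y = 5628 × 420 = 2363760 N = 2363.76 kN.
From C = T: a = T/(0.85 f'_c b) = 2363760/(0.85 × 40.5 × 460) = 149.27 mm.
M_n = T(d − a/2) = 2363.76 kN × (755 − 74.635) mm = 1608.22 kN·m.

M_n ≈ 1610 kN·m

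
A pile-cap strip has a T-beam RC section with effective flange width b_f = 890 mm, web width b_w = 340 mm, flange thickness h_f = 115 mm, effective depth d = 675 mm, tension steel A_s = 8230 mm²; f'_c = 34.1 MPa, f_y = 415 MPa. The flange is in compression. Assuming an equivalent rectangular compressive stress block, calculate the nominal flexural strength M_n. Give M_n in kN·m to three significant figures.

Tension: T = A_s f_y = 8230 × 415 = 3415450 N.
Try a within the flange: a = T/(0.85 f'_c b_f) = 3415450/(0.85 × 34.1 × 890) = 132.40 mm.
a = 132.40 > h_f = 115 mm: the block extends into the web. Split into flange-overhang and web parts.
C_f = 0.85 f'_c (b_f − b_w) h_f = 0.85 × 34.1 × (890 − 340) × 115 = 1833301 N.
Remaining web compression depth: a_w = (T − C_f)/(0.85 f'_c b_w) = (3415450 − 1833301)/(0.85 × 34.1 × 340) = 160.54 mm.
M_n = C_f(d − h_f/2) + (T − C_f)(d − a_w/2) = 1833301 × (675 − 57.5) + 1582149 × (675 − 80.27) = 1132.06 + 940.95 = 2073.01 × 10⁶ N·mm.
M_n = 2073.01 kN·m.

M_n ≈ 2070 kN·m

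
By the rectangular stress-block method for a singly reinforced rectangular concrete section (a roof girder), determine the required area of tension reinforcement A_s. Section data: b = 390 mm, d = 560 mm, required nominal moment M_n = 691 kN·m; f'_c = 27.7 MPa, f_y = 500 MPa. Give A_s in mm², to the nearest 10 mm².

A_s ≈ 2870 mm²

With M_n = 0.85 f'_c a b (d − a/2), solve the quadratic for a:
a = d − √(d² − 2M_n/(0.85 f'_c b)) = 560 − √(560² − 2 × 691×10⁶/(0.85 × 27.7 × 390)) = 156.15 mm.
A_s = 0.85 f'_c a b / f_y = 0.85 × 27.7 × 156.15 × 390 / 500 = 2867.7 mm².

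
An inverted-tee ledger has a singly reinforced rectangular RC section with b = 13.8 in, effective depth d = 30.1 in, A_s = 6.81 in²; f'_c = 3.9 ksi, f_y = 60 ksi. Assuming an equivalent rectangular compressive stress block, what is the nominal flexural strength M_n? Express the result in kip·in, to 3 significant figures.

M_n ≈ 10500 kip·in

T = A_s f_y = 6.81 × 60 = 408.6 kips.
a = T/(0.85 f'_c b) = 408.6/(0.85 × 3.9 × 13.8) = 8.932 in.
M_n = T(d − a/2) = 408.6 × (30.1 − 4.466) = 10474.1 kip·in.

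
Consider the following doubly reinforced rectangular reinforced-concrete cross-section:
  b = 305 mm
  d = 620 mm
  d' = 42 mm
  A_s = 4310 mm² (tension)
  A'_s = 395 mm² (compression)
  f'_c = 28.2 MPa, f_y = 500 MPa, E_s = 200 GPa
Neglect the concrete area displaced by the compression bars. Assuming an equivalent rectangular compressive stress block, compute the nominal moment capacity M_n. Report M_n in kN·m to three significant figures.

Assume both tension and compression steel yield.
Net tension couple steel: A_s − A'_s = 3915 mm².
a = (A_s − A'_s) f_y / (0.85 f'_c b) = 1957500/(0.85 × 28.2 × 305) = 267.75 mm.
c = a/β₁ = 267.75/0.849 = 315.37 mm; ε'_s = 0.003(c − d')/c = 0.0026 ≥ f_y/E_s = 0.0025, so compression steel does yield.
M_n = (A_s − A'_s) f_y (d − a/2) + A'_s f_y (d − d') = [1957500 × (620 − 133.875) + 197500 × (620 − 42)] × 10⁻⁶ = 951.59 + 114.16 = 1065.75 kN·m.

M_n ≈ 1070 kN·m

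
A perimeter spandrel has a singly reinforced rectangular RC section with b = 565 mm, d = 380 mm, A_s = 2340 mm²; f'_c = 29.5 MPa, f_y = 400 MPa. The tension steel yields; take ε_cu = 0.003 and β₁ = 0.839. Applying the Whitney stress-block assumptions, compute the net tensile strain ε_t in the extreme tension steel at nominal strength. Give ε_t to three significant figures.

a = A_s f_y/(0.85 f'_c b) = 66.07 mm.
β₁ = 0.839, so c = a/β₁ = 66.07/0.839 = 78.75 mm.
From the linear strain diagram with ε_cu = 0.003: ε_t = 0.003 (d − c)/c = 0.003 × (380 − 78.75)/78.75 = 0.0115.
Since ε_t ≥ 0.005, the section is tension-controlled.

ε_t ≈ 0.0115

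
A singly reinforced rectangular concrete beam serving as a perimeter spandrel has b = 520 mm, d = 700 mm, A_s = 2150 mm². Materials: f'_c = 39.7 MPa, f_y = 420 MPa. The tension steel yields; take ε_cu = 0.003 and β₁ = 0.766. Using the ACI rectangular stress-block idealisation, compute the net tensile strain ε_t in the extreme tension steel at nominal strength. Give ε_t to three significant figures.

a = A_s f_y/(0.85 f'_c b) = 51.46 mm.
β₁ = 0.766, so c = a/β₁ = 51.46/0.766 = 67.18 mm.
From the linear strain diagram with ε_cu = 0.003: ε_t = 0.003 (d − c)/c = 0.003 × (700 − 67.18)/67.18 = 0.0283.
Since ε_t ≥ 0.005, the section is tension-controlled.

ε_t ≈ 0.0283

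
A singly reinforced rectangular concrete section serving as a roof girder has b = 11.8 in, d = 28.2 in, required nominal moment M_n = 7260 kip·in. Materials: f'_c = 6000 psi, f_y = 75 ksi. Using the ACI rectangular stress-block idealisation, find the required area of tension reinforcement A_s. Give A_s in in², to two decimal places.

From M_n = 0.85 f'_c a b (d − a/2):
a = d − √(d² − 2M_n/(0.85 f'_c b)) = 28.2 − √(28.2² − 2 × 7260/(0.85 × 6 × 11.8)) = 4.664 in.
A_s = 0.85 f'_c a b / f_y = 0.85 × 6 × 4.664 × 11.8 / 75 = 3.742 in².

A_s ≈ 3.74 in²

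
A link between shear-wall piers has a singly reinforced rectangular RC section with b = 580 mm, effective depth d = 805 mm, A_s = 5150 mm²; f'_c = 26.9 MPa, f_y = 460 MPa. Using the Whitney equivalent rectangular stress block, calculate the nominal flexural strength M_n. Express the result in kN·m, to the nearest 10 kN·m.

T = A_s f_y = 5150 × 460 = 2369000 N = 2369 kN.
From C = T: a = T/(0.85 f'_c b) = 2369000/(0.85 × 26.9 × 580) = 178.63 mm.
M_n = T(d − a/2) = 2369 kN × (805 − 89.315) mm = 1695.46 kN·m.

M_n ≈ 1700 kN·m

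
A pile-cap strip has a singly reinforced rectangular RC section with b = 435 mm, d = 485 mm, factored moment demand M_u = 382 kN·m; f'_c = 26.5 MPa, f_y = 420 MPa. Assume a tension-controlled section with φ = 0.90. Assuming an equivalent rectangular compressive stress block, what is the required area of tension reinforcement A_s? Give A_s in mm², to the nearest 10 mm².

M_n = M_u/φ = 382/0.90 = 424.444 kN·m.
With M_n = 0.85 f'_c a b (d − a/2), solve the quadratic for a:
a = d − √(d² − 2M_n/(0.85 f'_c b)) = 485 − √(485² − 2 × 424.444×10⁶/(0.85 × 26.5 × 435)) = 99.53 mm.
A_s = 0.85 f'_c a b / f_y = 0.85 × 26.5 × 99.53 × 435 / 420 = 2322.0 mm².

A_s ≈ 2320 mm²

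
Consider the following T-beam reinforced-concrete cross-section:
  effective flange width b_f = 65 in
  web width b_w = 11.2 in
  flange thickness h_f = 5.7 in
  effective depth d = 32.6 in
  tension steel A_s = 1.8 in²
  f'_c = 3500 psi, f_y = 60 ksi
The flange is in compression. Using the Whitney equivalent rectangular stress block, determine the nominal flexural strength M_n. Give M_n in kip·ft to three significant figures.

M_n ≈ 291 kip·ft

Tension: T = A_s f_y = 1.8 × 60 = 108 kips.
Try a within the flange: a = T/(0.85 f'_c b_f) = 108/(0.85 × 3.5 × 65) = 0.559 in.
Since a = 0.559 ≤ h_f = 5.7 in, the stress block lies entirely in the flange; analyse as a rectangular beam of width b_f.
M_n = T(d − a/2) = 108 × (32.6 − 0.2795) = 3490.6 kip·in.
M_n = 3490.6/12 = 290.88 kip·ft.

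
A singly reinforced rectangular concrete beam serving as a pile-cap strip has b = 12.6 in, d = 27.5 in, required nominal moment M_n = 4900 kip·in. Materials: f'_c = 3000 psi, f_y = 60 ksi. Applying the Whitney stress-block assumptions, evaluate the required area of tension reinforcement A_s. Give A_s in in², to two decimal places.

From M_n = 0.85 f'_c a b (d − a/2):
a = d − √(d² − 2M_n/(0.85 f'_c b)) = 27.5 − √(27.5² − 2 × 4900/(0.85 × 3 × 12.6)) = 6.258 in.
A_s = 0.85 f'_c a b / f_y = 0.85 × 3 × 6.258 × 12.6 / 60 = 3.351 in².

A_s ≈ 3.35 in²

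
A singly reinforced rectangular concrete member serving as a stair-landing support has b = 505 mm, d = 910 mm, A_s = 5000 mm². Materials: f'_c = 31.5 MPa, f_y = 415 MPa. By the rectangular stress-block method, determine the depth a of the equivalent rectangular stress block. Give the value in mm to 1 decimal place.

a ≈ 153.5 mm

T = A_s f_y = 5000 × 415 = 2075000 N = 2075 kN.
Setting C = 0.85 f'_c a b equal to T: a = 2075000/(0.85 × 31.5 × 505) = 153.5 mm.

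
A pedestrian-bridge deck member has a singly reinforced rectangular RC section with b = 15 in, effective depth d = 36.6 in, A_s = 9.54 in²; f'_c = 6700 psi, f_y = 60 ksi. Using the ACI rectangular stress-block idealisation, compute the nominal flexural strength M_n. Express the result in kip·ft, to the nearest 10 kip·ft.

T = A_s f_y = 9.54 × 60 = 572.4 kips.
a = T/(0.85 f'_c b) = 572.4/(0.85 × 6.7 × 15) = 6.701 in.
M_n = T(d − a/2) = 572.4 × (36.6 − 3.3505) = 19032.0 kip·in = 19032.0/12 = 1586.00 kip·ft.

M_n ≈ 1590 kip·ft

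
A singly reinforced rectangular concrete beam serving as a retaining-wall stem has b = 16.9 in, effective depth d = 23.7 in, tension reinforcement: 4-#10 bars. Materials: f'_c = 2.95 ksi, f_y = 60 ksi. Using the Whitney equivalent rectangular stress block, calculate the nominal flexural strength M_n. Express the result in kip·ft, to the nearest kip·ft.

M_n ≈ 511 kip·ft

A_s = 4 × 1.27 = 5.08 in².
T = A_s f_y = 5.08 × 60 = 304.8 kips.
a = T/(0.85 f'_c b) = 304.8/(0.85 × 2.95 × 16.9) = 7.193 in.
M_n = T(d − a/2) = 304.8 × (23.7 − 3.5965) = 6127.5 kip·in = 6127.5/12 = 510.63 kip·ft.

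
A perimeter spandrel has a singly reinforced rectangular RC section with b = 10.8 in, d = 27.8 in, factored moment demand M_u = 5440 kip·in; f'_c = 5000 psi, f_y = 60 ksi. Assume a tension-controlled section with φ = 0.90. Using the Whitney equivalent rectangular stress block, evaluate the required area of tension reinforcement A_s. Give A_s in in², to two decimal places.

M_n = M_u/φ = 5440/0.90 = 6044.44 kip·in.
From M_n = 0.85 f'_c a b (d − a/2):
a = d − √(d² − 2M_n/(0.85 f'_c b)) = 27.8 − √(27.8² − 2 × 6044.44/(0.85 × 5 × 10.8)) = 5.229 in.
A_s = 0.85 f'_c a b / f_y = 0.85 × 5 × 5.229 × 10.8 / 60 = 4.000 in².

A_s ≈ 4.00 in²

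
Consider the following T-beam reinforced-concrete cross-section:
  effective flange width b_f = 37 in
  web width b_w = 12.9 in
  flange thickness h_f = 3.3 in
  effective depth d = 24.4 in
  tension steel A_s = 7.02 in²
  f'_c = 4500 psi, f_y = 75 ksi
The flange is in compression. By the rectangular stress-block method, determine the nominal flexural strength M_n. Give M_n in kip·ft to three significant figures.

M_n ≈ 987 kip·ft

Tension: T = A_s f_y = 7.02 × 75 = 526.5 kips.
Try a within the flange: a = T/(0.85 f'_c b_f) = 526.5/(0.85 × 4.5 × 37) = 3.720 in.
a = 3.720 > h_f = 3.3 in: the block extends into the web. Split into flange-overhang and web parts.
C_f = 0.85 f'_c (b_f − b_w) h_f = 0.85 × 4.5 × (37 − 12.9) × 3.3 = 304.2 kips.
Remaining web compression depth: a_w = (T − C_f)/(0.85 f'_c b_w) = (526.5 − 304.2)/(0.85 × 4.5 × 12.9) = 4.505 in.
M_n = C_f(d − h_f/2) + (T − C_f)(d − a_w/2) = 304.2 × (24.4 − 1.65) + 222.3 × (24.4 − 2.2525) = 6920.6 + 4923.4 = 11844.0 kip·in.
M_n = 11844.0/12 = 987.00 kip·ft.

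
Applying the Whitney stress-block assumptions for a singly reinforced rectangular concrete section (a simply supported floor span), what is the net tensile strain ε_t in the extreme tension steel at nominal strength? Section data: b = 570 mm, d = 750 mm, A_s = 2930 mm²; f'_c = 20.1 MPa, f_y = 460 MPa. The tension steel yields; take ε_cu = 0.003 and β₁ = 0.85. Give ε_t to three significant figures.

a = A_s f_y/(0.85 f'_c b) = 138.40 mm.
β₁ = 0.85, so c = a/β₁ = 138.40/0.85 = 162.82 mm.
From the linear strain diagram with ε_cu = 0.003: ε_t = 0.003 (d − c)/c = 0.003 × (750 − 162.82)/162.82 = 0.0108.
Since ε_t ≥ 0.005, the section is tension-controlled.

ε_t ≈ 0.0108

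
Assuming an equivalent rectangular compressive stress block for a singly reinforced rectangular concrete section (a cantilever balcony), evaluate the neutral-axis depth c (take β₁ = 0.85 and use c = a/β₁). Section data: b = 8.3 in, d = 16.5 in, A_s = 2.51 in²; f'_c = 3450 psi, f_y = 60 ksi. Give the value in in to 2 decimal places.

T = A_s f_y = 2.51 × 60 = 150.6 kips.
a = T/(0.85 f'_c b) = 150.6/(0.85 × 3.45 × 8.3) = 6.1874 in.
With β₁ = 0.85, c = a/β₁ = 6.1874/0.85 = 7.28 in.

c ≈ 7.28 in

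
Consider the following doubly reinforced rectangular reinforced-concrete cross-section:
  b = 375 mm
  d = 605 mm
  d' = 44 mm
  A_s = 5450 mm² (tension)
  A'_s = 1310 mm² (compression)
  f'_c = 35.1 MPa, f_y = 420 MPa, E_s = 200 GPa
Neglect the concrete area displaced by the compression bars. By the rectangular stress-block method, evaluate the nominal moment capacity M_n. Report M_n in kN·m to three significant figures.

Assume both tension and compression steel yield.
Net tension couple steel: A_s − A'_s = 4140 mm².
a = (A_s − A'_s) f_y / (0.85 f'_c b) = 1738800/(0.85 × 35.1 × 375) = 155.41 mm.
c = a/β₁ = 155.41/0.799 = 194.51 mm; ε'_s = 0.003(c − d')/c = 0.0023 ≥ f_y/E_s = 0.0021, so compression steel does yield.
M_n = (A_s − A'_s) f_y (d − a/2) + A'_s f_y (d − d') = [1738800 × (605 − 77.705) + 550200 × (605 − 44)] × 10⁻⁶ = 916.86 + 308.66 = 1225.52 kN·m.

M_n ≈ 1230 kN·m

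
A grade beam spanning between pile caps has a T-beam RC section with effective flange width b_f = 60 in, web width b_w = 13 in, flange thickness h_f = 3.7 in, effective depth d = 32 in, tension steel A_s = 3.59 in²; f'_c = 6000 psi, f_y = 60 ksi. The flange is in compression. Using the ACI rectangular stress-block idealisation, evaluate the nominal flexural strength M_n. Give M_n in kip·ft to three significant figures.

Tension: T = A_s f_y = 3.59 × 60 = 215.4 kips.
Try a within the flange: a = T/(0.85 f'_c b_f) = 215.4/(0.85 × 6 × 60) = 0.704 in.
Since a = 0.704 ≤ h_f = 3.7 in, the stress block lies entirely in the flange; analyse as a rectangular beam of width b_f.
M_n = T(d − a/2) = 215.4 × (32 − 0.352) = 6817.0 kip·in.
M_n = 6817.0/12 = 568.08 kip·ft.

M_n ≈ 568 kip·ft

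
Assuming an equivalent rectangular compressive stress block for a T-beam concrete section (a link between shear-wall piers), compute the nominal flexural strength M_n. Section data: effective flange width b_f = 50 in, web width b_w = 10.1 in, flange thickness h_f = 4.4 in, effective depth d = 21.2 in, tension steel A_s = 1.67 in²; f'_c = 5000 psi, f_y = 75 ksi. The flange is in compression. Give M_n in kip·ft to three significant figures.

M_n ≈ 218 kip·ft

Tension: T = A_s f_y = 1.67 × 75 = 125.25 kips.
Try a within the flange: a = T/(0.85 f'_c b_f) = 125.25/(0.85 × 5 × 50) = 0.589 in.
Since a = 0.589 ≤ h_f = 4.4 in, the stress block lies entirely in the flange; analyse as a rectangular beam of width b_f.
M_n = T(d − a/2) = 125.25 × (21.2 − 0.2945) = 2618.4 kip·in.
M_n = 2618.4/12 = 218.20 kip·ft.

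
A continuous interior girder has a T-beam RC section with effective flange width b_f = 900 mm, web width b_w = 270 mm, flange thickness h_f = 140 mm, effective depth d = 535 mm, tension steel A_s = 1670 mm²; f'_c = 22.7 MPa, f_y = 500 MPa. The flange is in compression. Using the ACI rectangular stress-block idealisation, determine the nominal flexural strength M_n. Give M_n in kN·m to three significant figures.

Tension: T = A_s f_y = 1670 × 500 = 835000 N.
Try a within the flange: a = T/(0.85 f'_c b_f) = 835000/(0.85 × 22.7 × 900) = 48.08 mm.
Since a = 48.08 ≤ h_f = 140 mm, the stress block lies entirely in the flange; analyse as a rectangular beam of width b_f.
M_n = T(d − a/2) = 835000 × (535 − 24.04) = 426.65 × 10⁶ N·mm.
M_n = 426.65 kN·m.

M_n ≈ 427 kN·m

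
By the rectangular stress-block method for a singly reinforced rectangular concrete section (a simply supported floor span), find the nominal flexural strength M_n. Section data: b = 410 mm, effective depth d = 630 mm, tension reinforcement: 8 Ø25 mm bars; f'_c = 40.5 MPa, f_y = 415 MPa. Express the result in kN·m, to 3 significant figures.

A_s = 8 × 491 = 3928 mm².
T = A_s f_y = 3928 × 415 = 1630120 N = 1630.12 kN.
From C = T: a = T/(0.85 f'_c b) = 1630120/(0.85 × 40.5 × 410) = 115.49 mm.
M_n = T(d − a/2) = 1630.12 kN × (630 − 57.745) mm = 932.84 kN·m.

M_n ≈ 933 kN·m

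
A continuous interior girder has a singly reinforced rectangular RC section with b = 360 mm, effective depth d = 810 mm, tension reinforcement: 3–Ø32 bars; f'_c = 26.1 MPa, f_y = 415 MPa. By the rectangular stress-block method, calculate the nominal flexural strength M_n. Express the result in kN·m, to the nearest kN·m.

A_s = 3 × 804 = 2412 mm².
T = A_s f_y = 2412 × 415 = 1000980 N = 1000.98 kN.
From C = T: a = T/(0.85 f'_c b) = 1000980/(0.85 × 26.1 × 360) = 125.33 mm.
M_n = T(d − a/2) = 1000.98 kN × (810 − 62.665) mm = 748.07 kN·m.

M_n ≈ 748 kN·m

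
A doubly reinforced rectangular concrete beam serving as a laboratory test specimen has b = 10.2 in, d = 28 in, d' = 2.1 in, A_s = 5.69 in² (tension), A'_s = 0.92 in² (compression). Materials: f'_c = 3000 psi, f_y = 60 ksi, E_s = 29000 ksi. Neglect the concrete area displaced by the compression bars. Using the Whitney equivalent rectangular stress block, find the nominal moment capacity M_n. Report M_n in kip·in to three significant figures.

M_n ≈ 7870 kip·in

Assume both steels yield.
a = (A_s − A'_s) f_y/(0.85 f'_c b) = (5.69 − 0.92) × 60/(0.85 × 3 × 10.2) = 11.003 in.
c = a/β₁ = 11.003/0.85 = 12.945 in; ε'_s = 0.003(c − d')/c = 0.0025 ≥ ε_y = 0.0021, so the compression steel yields.
M_n = (A_s − A'_s) f_y (d − a/2) + A'_s f_y (d − d') = 286.2 × (28 − 5.5015) + 55.2 × (28 − 2.1) = 6439.1 + 1429.7 = 7868.8 kip·in.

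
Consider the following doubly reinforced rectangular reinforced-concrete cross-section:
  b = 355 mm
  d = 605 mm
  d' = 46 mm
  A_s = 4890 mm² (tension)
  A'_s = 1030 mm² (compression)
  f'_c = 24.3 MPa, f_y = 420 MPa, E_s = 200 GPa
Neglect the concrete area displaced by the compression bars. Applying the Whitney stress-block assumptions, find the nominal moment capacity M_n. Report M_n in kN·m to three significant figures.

M_n ≈ 1040 kN·m

Assume both tension and compression steel yield.
Net tension couple steel: A_s − A'_s = 3860 mm².
a = (A_s − A'_s) f_y / (0.85 f'_c b) = 1621200/(0.85 × 24.3 × 355) = 221.10 mm.
c = a/β₁ = 221.10/0.85 = 260.12 mm; ε'_s = 0.003(c − d')/c = 0.0025 ≥ f_y/E_s = 0.0021, so compression steel does yield.
M_n = (A_s − A'_s) f_y (d − a/2) + A'_s f_y (d − d') = [1621200 × (605 − 110.55) + 432600 × (605 − 46)] × 10⁻⁶ = 801.60 + 241.82 = 1043.42 kN·m.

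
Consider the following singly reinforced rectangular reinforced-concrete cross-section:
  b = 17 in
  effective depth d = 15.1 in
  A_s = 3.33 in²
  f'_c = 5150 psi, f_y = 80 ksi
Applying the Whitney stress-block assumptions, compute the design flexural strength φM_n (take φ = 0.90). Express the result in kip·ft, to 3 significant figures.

φM_n ≈ 266 kip·ft

T = A_s f_y = 3.33 × 80 = 266.4 kips.
a = T/(0.85 f'_c b) = 266.4/(0.85 × 5.15 × 17) = 3.580 in.
M_n = T(d − a/2) = 266.4 × (15.1 − 1.79) = 3545.8 kip·in = 3545.8/12 = 295.48 kip·ft.
φM_n = 0.90 × 295.48 = 265.93 kip·ft.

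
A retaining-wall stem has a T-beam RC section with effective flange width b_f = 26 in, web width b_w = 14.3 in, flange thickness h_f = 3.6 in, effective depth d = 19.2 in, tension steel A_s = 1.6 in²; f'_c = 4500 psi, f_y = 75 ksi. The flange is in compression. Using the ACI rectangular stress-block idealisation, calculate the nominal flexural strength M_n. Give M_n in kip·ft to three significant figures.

M_n ≈ 186 kip·ft

Tension: T = A_s f_y = 1.6 × 75 = 120 kips.
Try a within the flange: a = T/(0.85 f'_c b_f) = 120/(0.85 × 4.5 × 26) = 1.207 in.
Since a = 1.207 ≤ h_f = 3.6 in, the stress block lies entirely in the flange; analyse as a rectangular beam of width b_f.
M_n = T(d − a/2) = 120 × (19.2 − 0.6035) = 2231.6 kip·in.
M_n = 2231.6/12 = 185.97 kip·ft.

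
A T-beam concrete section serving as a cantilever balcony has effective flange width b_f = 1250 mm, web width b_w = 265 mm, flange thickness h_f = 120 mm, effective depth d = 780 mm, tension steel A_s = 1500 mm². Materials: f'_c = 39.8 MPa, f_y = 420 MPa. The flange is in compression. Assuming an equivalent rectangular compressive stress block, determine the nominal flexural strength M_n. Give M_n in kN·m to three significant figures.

Tension: T = A_s f_y = 1500 × 420 = 630000 N.
Try a within the flange: a = T/(0.85 f'_c b_f) = 630000/(0.85 × 39.8 × 1250) = 14.90 mm.
Since a = 14.90 ≤ h_f = 120 mm, the stress block lies entirely in the flange; analyse as a rectangular beam of width b_f.
M_n = T(d − a/2) = 630000 × (780 − 7.45) = 486.71 × 10⁶ N·mm.
M_n = 486.71 kN·m.

M_n ≈ 487 kN·m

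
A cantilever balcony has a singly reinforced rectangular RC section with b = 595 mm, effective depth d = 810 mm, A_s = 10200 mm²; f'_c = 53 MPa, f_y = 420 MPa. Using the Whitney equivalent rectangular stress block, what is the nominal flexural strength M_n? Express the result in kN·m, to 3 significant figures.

M_n ≈ 3130 kN·m

T = A_s f_y = 10200 × 420 = 4284000 N = 4284 kN.
From C = T: a = T/(0.85 f'_c b) = 4284000/(0.85 × 53 × 595) = 159.82 mm.
M_n = T(d − a/2) = 4284 kN × (810 − 79.91) mm = 3127.71 kN·m.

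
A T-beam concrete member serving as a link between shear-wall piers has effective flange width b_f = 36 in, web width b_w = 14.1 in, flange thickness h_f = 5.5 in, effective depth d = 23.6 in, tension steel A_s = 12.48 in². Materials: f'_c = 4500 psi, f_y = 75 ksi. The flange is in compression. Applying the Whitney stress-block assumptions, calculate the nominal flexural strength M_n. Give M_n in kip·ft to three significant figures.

M_n ≈ 1560 kip·ft

Tension: T = A_s f_y = 12.48 × 75 = 936 kips.
Try a within the flange: a = T/(0.85 f'_c b_f) = 936/(0.85 × 4.5 × 36) = 6.797 in.
a = 6.797 > h_f = 5.5 in: the block extends into the web. Split into flange-overhang and web parts.
C_f = 0.85 f'_c (b_f − b_w) h_f = 0.85 × 4.5 × (36 − 14.1) × 5.5 = 460.7 kips.
Remaining web compression depth: a_w = (T − C_f)/(0.85 f'_c b_w) = (936 − 460.7)/(0.85 × 4.5 × 14.1) = 8.813 in.
M_n = C_f(d − h_f/2) + (T − C_f)(d − a_w/2) = 460.7 × (23.6 − 2.75) + 475.3 × (23.6 − 4.4065) = 9605.6 + 9122.7 = 18728.3 kip·in.
M_n = 18728.3/12 = 1560.69 kip·ft.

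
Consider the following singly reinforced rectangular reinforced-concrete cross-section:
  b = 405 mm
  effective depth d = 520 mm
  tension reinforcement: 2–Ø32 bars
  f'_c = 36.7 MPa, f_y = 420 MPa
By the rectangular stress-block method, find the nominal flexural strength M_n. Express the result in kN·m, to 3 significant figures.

A_s = 2 × 804 = 1608 mm².
T = A_s f_y = 1608 × 420 = 675360 N = 675.36 kN.
From C = T: a = T/(0.85 f'_c b) = 675360/(0.85 × 36.7 × 405) = 53.46 mm.
M_n = T(d − a/2) = 675.36 kN × (520 − 26.73) mm = 333.13 kN·m.

M_n ≈ 333 kN·m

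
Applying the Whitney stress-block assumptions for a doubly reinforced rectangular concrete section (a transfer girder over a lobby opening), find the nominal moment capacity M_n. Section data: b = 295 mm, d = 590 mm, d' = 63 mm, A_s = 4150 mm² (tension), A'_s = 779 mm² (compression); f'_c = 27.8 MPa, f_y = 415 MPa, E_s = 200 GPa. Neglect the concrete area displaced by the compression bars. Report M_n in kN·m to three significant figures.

Assume both tension and compression steel yield.
Net tension couple steel: A_s − A'_s = 3371 mm².
a = (A_s − A'_s) f_y / (0.85 f'_c b) = 1398965/(0.85 × 27.8 × 295) = 200.69 mm.
c = a/β₁ = 200.69/0.85 = 236.11 mm; ε'_s = 0.003(c − d')/c = 0.0022 ≥ f_y/E_s = 0.0021, so compression steel does yield.
M_n = (A_s − A'_s) f_y (d − a/2) + A'_s f_y (d − d') = [1398965 × (590 − 100.345) + 323285 × (590 − 63)] × 10⁻⁶ = 685.01 + 170.37 = 855.38 kN·m.

M_n ≈ 855 kN·m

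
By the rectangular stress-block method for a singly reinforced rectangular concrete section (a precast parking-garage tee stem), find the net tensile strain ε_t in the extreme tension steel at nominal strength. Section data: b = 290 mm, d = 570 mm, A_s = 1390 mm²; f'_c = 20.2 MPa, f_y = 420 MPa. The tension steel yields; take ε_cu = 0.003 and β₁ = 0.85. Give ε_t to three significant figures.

ε_t ≈ 0.00940

a = A_s f_y/(0.85 f'_c b) = 117.25 mm.
β₁ = 0.85, so c = a/β₁ = 117.25/0.85 = 137.94 mm.
From the linear strain diagram with ε_cu = 0.003: ε_t = 0.003 (d − c)/c = 0.003 × (570 − 137.94)/137.94 = 0.00940.
Since ε_t ≥ 0.005, the section is tension-controlled.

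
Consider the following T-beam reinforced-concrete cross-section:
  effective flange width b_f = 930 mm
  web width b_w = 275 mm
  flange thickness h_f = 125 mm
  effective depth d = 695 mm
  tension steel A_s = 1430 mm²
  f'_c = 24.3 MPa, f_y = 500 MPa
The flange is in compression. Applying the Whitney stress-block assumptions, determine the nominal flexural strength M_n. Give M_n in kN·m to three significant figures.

Tension: T = A_s f_y = 1430 × 500 = 715000 N.
Try a within the flange: a = T/(0.85 f'_c b_f) = 715000/(0.85 × 24.3 × 930) = 37.22 mm.
Since a = 37.22 ≤ h_f = 125 mm, the stress block lies entirely in the flange; analyse as a rectangular beam of width b_f.
M_n = T(d − a/2) = 715000 × (695 − 18.61) = 483.62 × 10⁶ N·mm.
M_n = 483.62 kN·m.

M_n ≈ 484 kN·m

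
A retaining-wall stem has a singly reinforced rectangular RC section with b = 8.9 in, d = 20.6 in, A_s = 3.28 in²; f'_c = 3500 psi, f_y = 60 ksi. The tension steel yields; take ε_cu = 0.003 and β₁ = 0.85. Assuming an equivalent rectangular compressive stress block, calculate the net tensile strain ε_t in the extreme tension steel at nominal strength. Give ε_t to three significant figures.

ε_t ≈ 0.00407

a = A_s f_y/(0.85 f'_c b) = 7.433 in.
β₁ = 0.85, so c = a/β₁ = 7.433/0.85 = 8.745 in.
From the linear strain diagram with ε_cu = 0.003: ε_t = 0.003 (d − c)/c = 0.003 × (20.6 − 8.745)/8.745 = 0.00407.
ε_t is between 0.004 and 0.005 — transition zone.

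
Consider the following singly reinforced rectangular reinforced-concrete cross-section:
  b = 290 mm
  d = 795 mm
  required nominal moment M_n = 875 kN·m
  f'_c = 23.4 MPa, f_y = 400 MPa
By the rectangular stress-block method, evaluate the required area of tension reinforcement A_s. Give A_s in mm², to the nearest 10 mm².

A_s ≈ 3200 mm²

With M_n = 0.85 f'_c a b (d − a/2), solve the quadratic for a:
a = d − √(d² − 2M_n/(0.85 f'_c b)) = 795 − √(795² − 2 × 875×10⁶/(0.85 × 23.4 × 290)) = 221.74 mm.
A_s = 0.85 f'_c a b / f_y = 0.85 × 23.4 × 221.74 × 290 / 400 = 3197.5 mm².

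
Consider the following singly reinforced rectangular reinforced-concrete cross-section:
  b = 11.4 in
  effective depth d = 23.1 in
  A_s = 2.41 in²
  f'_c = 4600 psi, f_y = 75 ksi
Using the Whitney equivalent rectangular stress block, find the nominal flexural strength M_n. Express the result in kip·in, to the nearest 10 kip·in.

T = A_s f_y = 2.41 × 75 = 180.75 kips.
a = T/(0.85 f'_c b) = 180.75/(0.85 × 4.6 × 11.4) = 4.055 in.
M_n = T(d − a/2) = 180.75 × (23.1 − 2.0275) = 3808.9 kip·in.

M_n ≈ 3810 kip·in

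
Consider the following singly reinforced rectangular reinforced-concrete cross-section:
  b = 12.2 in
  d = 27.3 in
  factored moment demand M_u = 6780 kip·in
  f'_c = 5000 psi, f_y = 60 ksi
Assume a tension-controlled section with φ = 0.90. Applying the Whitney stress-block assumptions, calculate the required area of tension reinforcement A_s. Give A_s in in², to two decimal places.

A_s ≈ 5.16 in²

M_n = M_u/φ = 6780/0.90 = 7533.33 kip·in.
From M_n = 0.85 f'_c a b (d − a/2):
a = d − √(d² − 2M_n/(0.85 f'_c b)) = 27.3 − √(27.3² − 2 × 7533.33/(0.85 × 5 × 12.2)) = 5.976 in.
A_s = 0.85 f'_c a b / f_y = 0.85 × 5 × 5.976 × 12.2 / 60 = 5.164 in².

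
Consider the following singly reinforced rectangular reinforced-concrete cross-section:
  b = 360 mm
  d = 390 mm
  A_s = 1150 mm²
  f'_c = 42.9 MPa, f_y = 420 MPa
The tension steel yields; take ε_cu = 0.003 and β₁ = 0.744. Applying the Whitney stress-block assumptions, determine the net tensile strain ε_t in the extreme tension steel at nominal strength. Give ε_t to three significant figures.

ε_t ≈ 0.0207

a = A_s f_y/(0.85 f'_c b) = 36.79 mm.
β₁ = 0.744, so c = a/β₁ = 36.79/0.744 = 49.45 mm.
From the linear strain diagram with ε_cu = 0.003: ε_t = 0.003 (d − c)/c = 0.003 × (390 − 49.45)/49.45 = 0.0207.
Since ε_t ≥ 0.005, the section is tension-controlled.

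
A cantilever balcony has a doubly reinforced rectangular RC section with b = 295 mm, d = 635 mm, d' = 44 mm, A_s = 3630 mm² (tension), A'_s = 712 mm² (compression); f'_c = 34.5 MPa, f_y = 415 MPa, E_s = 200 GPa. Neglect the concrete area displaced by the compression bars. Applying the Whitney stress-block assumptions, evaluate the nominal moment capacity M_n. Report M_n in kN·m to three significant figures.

Assume both tension and compression steel yield.
Net tension couple steel: A_s − A'_s = 2918 mm².
a = (A_s − A'_s) f_y / (0.85 f'_c b) = 1210970/(0.85 × 34.5 × 295) = 139.98 mm.
c = a/β₁ = 139.98/0.804 = 174.10 mm; ε'_s = 0.003(c − d')/c = 0.0022 ≥ f_y/E_s = 0.0021, so compression steel does yield.
M_n = (A_s − A'_s) f_y (d − a/2) + A'_s f_y (d − d') = [1210970 × (635 − 69.99) + 295480 × (635 − 44)] × 10⁻⁶ = 684.21 + 174.63 = 858.84 kN·m.

M_n ≈ 859 kN·m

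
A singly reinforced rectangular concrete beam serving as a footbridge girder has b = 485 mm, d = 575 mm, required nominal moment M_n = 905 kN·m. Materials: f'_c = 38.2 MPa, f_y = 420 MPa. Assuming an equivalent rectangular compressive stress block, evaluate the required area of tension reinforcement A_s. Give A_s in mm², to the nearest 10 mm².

With M_n = 0.85 f'_c a b (d − a/2), solve the quadratic for a:
a = d − √(d² − 2M_n/(0.85 f'_c b)) = 575 − √(575² − 2 × 905×10⁶/(0.85 × 38.2 × 485)) = 110.58 mm.
A_s = 0.85 f'_c a b / f_y = 0.85 × 38.2 × 110.58 × 485 / 420 = 4146.2 mm².

A_s ≈ 4150 mm²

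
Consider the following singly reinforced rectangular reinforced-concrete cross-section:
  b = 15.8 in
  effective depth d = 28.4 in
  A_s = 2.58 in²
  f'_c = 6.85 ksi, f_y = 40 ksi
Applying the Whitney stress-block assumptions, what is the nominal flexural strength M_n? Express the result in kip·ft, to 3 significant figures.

M_n ≈ 239 kip·ft

T = A_s f_y = 2.58 × 40 = 103.2 kips.
a = T/(0.85 f'_c b) = 103.2/(0.85 × 6.85 × 15.8) = 1.122 in.
M_n = T(d − a/2) = 103.2 × (28.4 − 0.561) = 2873.0 kip·in = 2873.0/12 = 239.42 kip·ft.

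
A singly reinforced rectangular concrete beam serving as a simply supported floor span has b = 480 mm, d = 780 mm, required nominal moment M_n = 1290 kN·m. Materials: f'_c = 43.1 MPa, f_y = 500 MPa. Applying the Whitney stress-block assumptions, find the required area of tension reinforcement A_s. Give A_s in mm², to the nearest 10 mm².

A_s ≈ 3540 mm²

With M_n = 0.85 f'_c a b (d − a/2), solve the quadratic for a:
a = d − √(d² − 2M_n/(0.85 f'_c b)) = 780 − √(780² − 2 × 1290×10⁶/(0.85 × 43.1 × 480)) = 100.53 mm.
A_s = 0.85 f'_c a b / f_y = 0.85 × 43.1 × 100.53 × 480 / 500 = 3535.6 mm².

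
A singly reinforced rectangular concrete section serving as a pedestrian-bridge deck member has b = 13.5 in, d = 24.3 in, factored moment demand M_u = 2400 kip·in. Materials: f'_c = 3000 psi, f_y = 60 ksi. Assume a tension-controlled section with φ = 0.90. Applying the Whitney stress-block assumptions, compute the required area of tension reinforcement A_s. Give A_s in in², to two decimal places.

A_s ≈ 1.97 in²

M_n = M_u/φ = 2400/0.90 = 2666.67 kip·in.
From M_n = 0.85 f'_c a b (d − a/2):
a = d − √(d² − 2M_n/(0.85 f'_c b)) = 24.3 − √(24.3² − 2 × 2666.67/(0.85 × 3 × 13.5)) = 3.430 in.
A_s = 0.85 f'_c a b / f_y = 0.85 × 3 × 3.430 × 13.5 / 60 = 1.968 in².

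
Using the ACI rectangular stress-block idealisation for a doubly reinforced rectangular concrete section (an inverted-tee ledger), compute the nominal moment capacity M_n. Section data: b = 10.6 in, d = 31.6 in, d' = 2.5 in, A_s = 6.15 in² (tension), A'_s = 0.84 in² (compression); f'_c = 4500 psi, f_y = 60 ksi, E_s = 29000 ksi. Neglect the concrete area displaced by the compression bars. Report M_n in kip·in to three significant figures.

M_n ≈ 10300 kip·in

Assume both steels yield.
a = (A_s − A'_s) f_y/(0.85 f'_c b) = (6.15 − 0.84) × 60/(0.85 × 4.5 × 10.6) = 7.858 in.
c = a/β₁ = 7.858/0.825 = 9.525 in; ε'_s = 0.003(c − d')/c = 0.0022 ≥ ε_y = 0.0021, so the compression steel yields.
M_n = (A_s − A'_s) f_y (d − a/2) + A'_s f_y (d − d') = 318.6 × (31.6 − 3.929) + 50.4 × (31.6 − 2.5) = 8816.0 + 1466.6 = 10282.6 kip·in.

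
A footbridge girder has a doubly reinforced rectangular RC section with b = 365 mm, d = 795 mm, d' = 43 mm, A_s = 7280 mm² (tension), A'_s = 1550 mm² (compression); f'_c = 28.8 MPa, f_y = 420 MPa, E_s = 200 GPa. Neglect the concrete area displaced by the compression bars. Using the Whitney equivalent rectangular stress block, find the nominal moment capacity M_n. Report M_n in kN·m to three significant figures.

M_n ≈ 2080 kN·m

Assume both tension and compression steel yield.
Net tension couple steel: A_s − A'_s = 5730 mm².
a = (A_s − A'_s) f_y / (0.85 f'_c b) = 2406600/(0.85 × 28.8 × 365) = 269.34 mm.
c = a/β₁ = 269.34/0.844 = 319.12 mm; ε'_s = 0.003(c − d')/c = 0.0026 ≥ f_y/E_s = 0.0021, so compression steel does yield.
M_n = (A_s − A'_s) f_y (d − a/2) + A'_s f_y (d − d') = [2406600 × (795 − 134.67) + 651000 × (795 − 43)] × 10⁻⁶ = 1589.15 + 489.55 = 2078.70 kN·m.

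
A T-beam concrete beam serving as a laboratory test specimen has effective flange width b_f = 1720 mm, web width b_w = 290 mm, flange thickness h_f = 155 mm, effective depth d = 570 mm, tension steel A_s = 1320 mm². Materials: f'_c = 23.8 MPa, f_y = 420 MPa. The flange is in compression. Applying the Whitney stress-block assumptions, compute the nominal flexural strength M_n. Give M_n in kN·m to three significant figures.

Tension: T = A_s f_y = 1320 × 420 = 554400 N.
Try a within the flange: a = T/(0.85 f'_c b_f) = 554400/(0.85 × 23.8 × 1720) = 15.93 mm.
Since a = 15.93 ≤ h_f = 155 mm, the stress block lies entirely in the flange; analyse as a rectangular beam of width b_f.
M_n = T(d − a/2) = 554400 × (570 − 7.965) = 311.59 × 10⁶ N·mm.
M_n = 311.59 kN·m.

M_n ≈ 312 kN·m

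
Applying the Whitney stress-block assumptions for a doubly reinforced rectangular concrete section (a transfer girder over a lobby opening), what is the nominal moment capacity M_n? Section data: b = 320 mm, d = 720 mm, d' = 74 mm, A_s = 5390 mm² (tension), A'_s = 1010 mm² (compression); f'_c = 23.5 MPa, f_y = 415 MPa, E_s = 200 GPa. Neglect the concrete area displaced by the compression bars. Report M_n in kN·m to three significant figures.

M_n ≈ 1320 kN·m

Assume both tension and compression steel yield.
Net tension couple steel: A_s − A'_s = 4380 mm².
a = (A_s − A'_s) f_y / (0.85 f'_c b) = 1817700/(0.85 × 23.5 × 320) = 284.37 mm.
c = a/β₁ = 284.37/0.85 = 334.55 mm; ε'_s = 0.003(c − d')/c = 0.0023 ≥ f_y/E_s = 0.0021, so compression steel does yield.
M_n = (A_s − A'_s) f_y (d − a/2) + A'_s f_y (d − d') = [1817700 × (720 − 142.185) + 419150 × (720 − 74)] × 10⁻⁶ = 1050.29 + 270.77 = 1321.06 kN·m.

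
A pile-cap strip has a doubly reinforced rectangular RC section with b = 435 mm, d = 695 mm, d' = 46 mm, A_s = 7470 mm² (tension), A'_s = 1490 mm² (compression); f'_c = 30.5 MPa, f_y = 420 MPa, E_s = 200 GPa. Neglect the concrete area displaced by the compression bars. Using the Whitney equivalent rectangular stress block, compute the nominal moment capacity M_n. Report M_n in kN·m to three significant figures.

M_n ≈ 1870 kN·m

Assume both tension and compression steel yield.
Net tension couple steel: A_s − A'_s = 5980 mm².
a = (A_s − A'_s) f_y / (0.85 f'_c b) = 2511600/(0.85 × 30.5 × 435) = 222.71 mm.
c = a/β₁ = 222.71/0.832 = 267.68 mm; ε'_s = 0.003(c − d')/c = 0.0025 ≥ f_y/E_s = 0.0021, so compression steel does yield.
M_n = (A_s − A'_s) f_y (d − a/2) + A'_s f_y (d − d') = [2511600 × (695 − 111.355) + 625800 × (695 − 46)] × 10⁻⁶ = 1465.88 + 406.14 = 1872.02 kN·m.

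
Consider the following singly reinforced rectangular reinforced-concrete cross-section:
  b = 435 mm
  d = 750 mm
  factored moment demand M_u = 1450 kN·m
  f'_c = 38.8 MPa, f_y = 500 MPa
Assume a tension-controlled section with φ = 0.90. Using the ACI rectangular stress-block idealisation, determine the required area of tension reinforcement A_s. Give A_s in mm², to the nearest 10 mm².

A_s ≈ 4840 mm²

M_n = M_u/φ = 1450/0.90 = 1611.11 kN·m.
With M_n = 0.85 f'_c a b (d − a/2), solve the quadratic for a:
a = d − √(d² − 2M_n/(0.85 f'_c b)) = 750 − √(750² − 2 × 1611.11×10⁶/(0.85 × 38.8 × 435)) = 168.71 mm.
A_s = 0.85 f'_c a b / f_y = 0.85 × 38.8 × 168.71 × 435 / 500 = 4840.7 mm².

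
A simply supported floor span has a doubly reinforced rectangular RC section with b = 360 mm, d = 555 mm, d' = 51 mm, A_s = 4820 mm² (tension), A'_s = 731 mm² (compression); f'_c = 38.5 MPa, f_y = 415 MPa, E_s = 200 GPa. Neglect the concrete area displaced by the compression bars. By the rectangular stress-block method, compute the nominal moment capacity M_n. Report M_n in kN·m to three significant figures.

M_n ≈ 972 kN·m

Assume both tension and compression steel yield.
Net tension couple steel: A_s − A'_s = 4089 mm².
a = (A_s − A'_s) f_y / (0.85 f'_c b) = 1696935/(0.85 × 38.5 × 360) = 144.04 mm.
c = a/β₁ = 144.04/0.775 = 185.86 mm; ε'_s = 0.003(c − d')/c = 0.0022 ≥ f_y/E_s = 0.0021, so compression steel does yield.
M_n = (A_s − A'_s) f_y (d − a/2) + A'_s f_y (d − d') = [1696935 × (555 − 72.02) + 303365 × (555 − 51)] × 10⁻⁶ = 819.59 + 152.90 = 972.49 kN·m.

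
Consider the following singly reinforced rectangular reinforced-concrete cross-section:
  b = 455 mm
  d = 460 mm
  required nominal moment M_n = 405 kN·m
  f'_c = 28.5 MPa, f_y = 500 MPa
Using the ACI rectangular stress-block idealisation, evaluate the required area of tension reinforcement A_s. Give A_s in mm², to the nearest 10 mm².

With M_n = 0.85 f'_c a b (d − a/2), solve the quadratic for a:
a = d − √(d² − 2M_n/(0.85 f'_c b)) = 460 − √(460² − 2 × 405×10⁶/(0.85 × 28.5 × 455)) = 88.36 mm.
A_s = 0.85 f'_c a b / f_y = 0.85 × 28.5 × 88.36 × 455 / 500 = 1947.9 mm².

A_s ≈ 1950 mm²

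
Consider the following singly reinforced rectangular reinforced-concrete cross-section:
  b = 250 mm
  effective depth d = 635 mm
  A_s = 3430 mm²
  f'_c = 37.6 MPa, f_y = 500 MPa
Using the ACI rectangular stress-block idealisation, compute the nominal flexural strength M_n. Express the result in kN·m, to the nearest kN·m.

M_n ≈ 905 kN·m

T = A_s f_y = 3430 × 500 = 1715000 N = 1715 kN.
From C = T: a = T/(0.85 f'_c b) = 1715000/(0.85 × 37.6 × 250) = 214.64 mm.
M_n = T(d − a/2) = 1715 kN × (635 − 107.32) mm = 904.97 kN·m.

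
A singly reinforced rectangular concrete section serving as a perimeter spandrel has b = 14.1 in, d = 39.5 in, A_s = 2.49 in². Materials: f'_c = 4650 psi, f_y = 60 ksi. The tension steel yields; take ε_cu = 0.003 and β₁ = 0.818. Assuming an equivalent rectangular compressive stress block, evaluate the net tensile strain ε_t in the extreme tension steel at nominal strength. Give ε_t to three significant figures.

ε_t ≈ 0.0332

a = A_s f_y/(0.85 f'_c b) = 2.681 in.
β₁ = 0.818, so c = a/β₁ = 2.681/0.818 = 3.278 in.
From the linear strain diagram with ε_cu = 0.003: ε_t = 0.003 (d − c)/c = 0.003 × (39.5 − 3.278)/3.278 = 0.0332.
Since ε_t ≥ 0.005, the section is tension-controlled.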